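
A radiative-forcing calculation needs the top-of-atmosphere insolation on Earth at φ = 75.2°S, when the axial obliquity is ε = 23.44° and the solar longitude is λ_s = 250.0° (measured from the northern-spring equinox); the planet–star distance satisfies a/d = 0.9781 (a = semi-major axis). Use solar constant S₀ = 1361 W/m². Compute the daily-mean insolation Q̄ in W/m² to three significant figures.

Q̄ ≈ 471 W/m²

Solar declination: sin δ = sin ε · sin λ_s = sin 23.44° × sin 250.0° = -0.37380, so δ = -21.950°.
cos H₀ = −tan(-75.2°) tan(-21.950°) = -1.5253 ≤ −1 ⇒ polar day, H₀ = π.
Bracket: H₀ sin φ sin δ + cos φ cos δ sin H₀ = 3.1416×-0.96682×-0.37380 + 0.25545×0.92751×0.00000 = 1.135366 + 0.000000 = 1.135366.
Inverse-square distance factor (a/d)² = 0.9781² = 0.956680.
Q̄ = (S₀/π) × 0.956680 × [bracket] = (1361/π) × 0.956680 × 1.135366 = 470.6 W/m².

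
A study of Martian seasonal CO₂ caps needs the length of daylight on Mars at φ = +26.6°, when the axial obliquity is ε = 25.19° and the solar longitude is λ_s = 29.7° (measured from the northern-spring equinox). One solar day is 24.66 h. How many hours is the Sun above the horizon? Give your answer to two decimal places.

13.18 h

Solar declination: sin δ = sin ε · sin λ_s = sin 25.19° × sin 29.7° = 0.21088, so δ = +12.174°.
cos H₀ = −tan φ · tan δ = −tan(+26.6°) × tan(+12.174°) = -0.1080, so H₀ = 1.6790 rad = 96.20°.
Daylight = 2H₀/(2π) × 24.66 h = (1.6790/π) × 24.66 = 13.18 h.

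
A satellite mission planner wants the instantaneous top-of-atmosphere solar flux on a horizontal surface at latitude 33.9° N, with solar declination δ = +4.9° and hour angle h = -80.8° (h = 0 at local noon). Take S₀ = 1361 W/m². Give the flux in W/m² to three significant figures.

cos θ_z = sin φ sin δ + cos φ cos δ cos h = 0.047641 + 0.132218 = 0.179859.
Flux = S₀ · cos θ_z = 1361 × 0.179859 = 244.8 W/m².

245 W/m²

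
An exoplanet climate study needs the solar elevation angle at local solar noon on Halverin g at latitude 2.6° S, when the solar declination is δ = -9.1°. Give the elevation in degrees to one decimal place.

83.5°

At local noon the hour angle is zero, so the zenith angle equals |ϕ − δ| = |-2.6° − (-9.100°)| = 6.500°.
Elevation = 90° − 6.500° = 83.5°.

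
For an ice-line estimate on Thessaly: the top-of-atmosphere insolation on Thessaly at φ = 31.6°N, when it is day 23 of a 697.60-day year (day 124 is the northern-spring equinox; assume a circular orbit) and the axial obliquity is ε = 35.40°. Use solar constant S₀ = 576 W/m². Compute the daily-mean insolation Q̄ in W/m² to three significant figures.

Q̄ ≈ 76.9 W/m²

Solar longitude: λ_s = 360° × (23 − 124)/697.60 = -52.122°, i.e. -52.122° + 360° = 307.878°.
sin δ = sin 35.40° × sin 307.878° = -0.45724, so δ = -27.209°.
cos H₀ = −tan(+31.6°) tan(-27.209°) = 0.3163, H₀ = 1.2490 rad.
Bracket: H₀ sin φ sin δ + cos φ cos δ sin H₀ = 1.2490×0.52399×-0.45724 + 0.85173×0.88935×0.94866 = -0.299247 + 0.718597 = 0.419350.
Q̄ = (S₀/π) × [bracket] = (576/π) × 0.419350 = 76.89 W/m².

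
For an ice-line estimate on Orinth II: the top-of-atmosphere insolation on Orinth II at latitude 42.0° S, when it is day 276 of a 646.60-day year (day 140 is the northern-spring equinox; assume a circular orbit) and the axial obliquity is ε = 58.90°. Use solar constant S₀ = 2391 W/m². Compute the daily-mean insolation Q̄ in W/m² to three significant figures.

Solar longitude: λ_s = 360° × (276 − 140)/646.60 = 75.719°.
sin δ = sin 58.90° × sin 75.719° = 0.82981, so δ = +56.079°.
cos H₀ = −tan(-42.0°) tan(+56.079°) = 1.3389 ≥ 1 ⇒ polar night, H₀ = 0 and Q̄ = 0.

Q̄ ≈ 0.00 W/m²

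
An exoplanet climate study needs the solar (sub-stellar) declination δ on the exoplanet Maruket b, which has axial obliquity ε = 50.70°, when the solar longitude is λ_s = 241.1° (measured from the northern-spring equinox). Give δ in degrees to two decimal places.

sin δ = sin ε · sin λ_s = sin 50.70° × sin 241.1° = -0.677470.
δ = arcsin(-0.677470) = -42.65°.

δ = -42.65°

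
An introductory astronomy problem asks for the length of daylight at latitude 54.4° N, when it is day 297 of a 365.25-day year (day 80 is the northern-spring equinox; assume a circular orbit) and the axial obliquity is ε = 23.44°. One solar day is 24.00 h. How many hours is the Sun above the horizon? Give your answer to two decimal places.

9.53 h

Solar longitude: λ_s = 360° × (297 − 80)/365.25 = 213.881°.
sin δ = sin 23.44° × sin 213.881° = -0.22175, so δ = -12.812°.
cos H₀ = −tan φ · tan δ = −tan(+54.4°) × tan(-12.812°) = 0.3177, so H₀ = 1.2475 rad = 71.48°.
Daylight = 2H₀/(2π) × 24.00 h = (1.2475/π) × 24.00 = 9.53 h.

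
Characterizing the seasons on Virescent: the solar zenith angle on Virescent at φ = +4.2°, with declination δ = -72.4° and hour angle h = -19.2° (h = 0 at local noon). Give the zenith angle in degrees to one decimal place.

θ_z = 77.6°

cos θ_z = sin φ sin δ + cos φ cos δ cos h = -0.069810 + 0.284784 = 0.214974.
θ_z = arccos(0.214974) = 77.6°.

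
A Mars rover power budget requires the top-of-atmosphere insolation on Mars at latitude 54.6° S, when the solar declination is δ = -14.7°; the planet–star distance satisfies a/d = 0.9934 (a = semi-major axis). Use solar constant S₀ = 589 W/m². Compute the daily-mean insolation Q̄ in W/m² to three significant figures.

cos H₀ = −tan(-54.6°) tan(-14.700°) = -0.3692, H₀ = 1.9489 rad.
Bracket: H₀ sin φ sin δ + cos φ cos δ sin H₀ = 1.9489×-0.81513×-0.25376 + 0.57928×0.96727×0.92937 = 0.403125 + 0.520745 = 0.923870.
Inverse-square distance factor (a/d)² = 0.9934² = 0.986844.
Q̄ = (S₀/π) × 0.986844 × [bracket] = (589/π) × 0.986844 × 0.923870 = 170.9 W/m².

Q̄ ≈ 171 W/m²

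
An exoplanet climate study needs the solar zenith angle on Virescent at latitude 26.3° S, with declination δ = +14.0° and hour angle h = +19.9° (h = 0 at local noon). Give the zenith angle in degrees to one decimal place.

cos θ_z = sin φ sin δ + cos φ cos δ cos h = -0.107189 + 0.817916 = 0.710727.
θ_z = arccos(0.710727) = 44.7°.

θ_z = 44.7°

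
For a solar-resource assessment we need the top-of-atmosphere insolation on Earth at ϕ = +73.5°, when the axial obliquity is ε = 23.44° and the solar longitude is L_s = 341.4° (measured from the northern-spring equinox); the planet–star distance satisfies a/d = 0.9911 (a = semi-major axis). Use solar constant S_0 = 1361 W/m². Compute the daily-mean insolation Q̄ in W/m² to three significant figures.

Q̄ ≈ 49.9 W/m²

Solar declination: sin δ = sin ε · sin L_s = sin 23.44° × sin 341.4° = -0.12688, so δ = -7.289°.
cos h₀ = −tan(+73.5°) tan(-7.289°) = 0.4318, h₀ = 1.1243 rad.
Bracket: h₀ sin ϕ sin δ + cos ϕ cos δ sin h₀ = 1.1243×0.95882×-0.12688 + 0.28402×0.99192×0.90196 = -0.136777 + 0.254105 = 0.117328.
Inverse-square distance factor (a/d)² = 0.9911² = 0.982279.
Q̄ = (S_0/π) × 0.982279 × [bracket] = (1361/π) × 0.982279 × 0.117328 = 49.93 W/m².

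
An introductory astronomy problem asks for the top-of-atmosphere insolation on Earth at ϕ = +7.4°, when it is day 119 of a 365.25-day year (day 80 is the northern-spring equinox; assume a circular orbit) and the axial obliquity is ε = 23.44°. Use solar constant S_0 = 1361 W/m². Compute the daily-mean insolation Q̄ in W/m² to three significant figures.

Q̄ ≈ 438 W/m²

Solar longitude: L_s = 360° × (119 − 80)/365.25 = 38.439°.
sin δ = sin 23.44° × sin 38.439° = 0.24730, so δ = +14.318°.
cos h₀ = −tan(+7.4°) tan(+14.318°) = -0.0331, h₀ = 1.6040 rad.
Bracket: h₀ sin ϕ sin δ + cos ϕ cos δ sin h₀ = 1.6040×0.12880×0.24730 + 0.99167×0.96894×0.99945 = 0.051091 + 0.960340 = 1.011431.
Q̄ = (S_0/π) × [bracket] = (1361/π) × 1.011431 = 438.2 W/m².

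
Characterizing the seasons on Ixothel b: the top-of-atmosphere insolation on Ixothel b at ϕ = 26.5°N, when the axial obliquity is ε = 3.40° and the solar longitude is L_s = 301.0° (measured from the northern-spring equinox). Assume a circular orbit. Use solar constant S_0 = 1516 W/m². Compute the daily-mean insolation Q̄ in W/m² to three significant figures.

Q̄ ≈ 414 W/m²

Solar declination: sin δ = sin ε · sin L_s = sin 3.40° × sin 301.0° = -0.05084, so δ = -2.914°.
cos h₀ = −tan(+26.5°) tan(-2.914°) = 0.0254, h₀ = 1.5454 rad.
Bracket: h₀ sin ϕ sin δ + cos ϕ cos δ sin h₀ = 1.5454×0.44620×-0.05084 + 0.89493×0.99871×0.99968 = -0.035057 + 0.893490 = 0.858433.
Q̄ = (S_0/π) × [bracket] = (1516/π) × 0.858433 = 414.2 W/m².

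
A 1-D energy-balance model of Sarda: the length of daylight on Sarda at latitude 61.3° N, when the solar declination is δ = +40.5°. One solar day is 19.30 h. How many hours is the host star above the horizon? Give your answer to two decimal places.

Sunrise equation: cos h₀ = −tan ϕ · tan δ = -1.5600 ≤ −1, so the host star never sets (polar day) and h₀ = π.
Daylight = 2h₀/(2π) × 19.30 h = (3.1416/π) × 19.30 = 19.30 h.

19.30 h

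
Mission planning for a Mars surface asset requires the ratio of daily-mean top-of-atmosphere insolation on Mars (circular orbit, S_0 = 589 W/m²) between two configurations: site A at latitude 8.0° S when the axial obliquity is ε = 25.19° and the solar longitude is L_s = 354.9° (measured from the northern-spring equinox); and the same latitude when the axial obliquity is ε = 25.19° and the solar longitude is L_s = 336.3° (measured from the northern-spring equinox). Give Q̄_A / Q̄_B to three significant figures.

Q̄_A / Q̄_B ≈ 0.985

— Configuration A (ϕ=-8.0°):
Solar declination: sin δ = sin ε · sin L_s = sin 25.19° × sin 354.9° = -0.03784, so δ = -2.168°.
cos h₀ = −tan(-8.0°) tan(-2.168°) = -0.0053, h₀ = 1.5761 rad.
Bracket: h₀ sin ϕ sin δ + cos ϕ cos δ sin h₀ = 1.5761×-0.13917×-0.03784 + 0.99027×0.99928×0.99999 = 0.008300 + 0.989547 = 0.997847.
Q̄ = (S_0/π) × [bracket] = (589/π) × 0.997847 = 187.08 W/m².
— Configuration B (ϕ=-8.0°):
Solar declination: sin δ = sin ε · sin L_s = sin 25.19° × sin 336.3° = -0.17108, so δ = -9.850°.
cos h₀ = −tan(-8.0°) tan(-9.850°) = -0.0244, h₀ = 1.5952 rad.
Bracket: h₀ sin ϕ sin δ + cos ϕ cos δ sin h₀ = 1.5952×-0.13917×-0.17108 + 0.99027×0.98526×0.99970 = 0.037980 + 0.975381 = 1.013361.
Q̄ = (S_0/π) × [bracket] = (589/π) × 1.013361 = 189.99 W/m².
Ratio Q̄_A / Q̄_B = 187.08 / 189.99 = 0.9847.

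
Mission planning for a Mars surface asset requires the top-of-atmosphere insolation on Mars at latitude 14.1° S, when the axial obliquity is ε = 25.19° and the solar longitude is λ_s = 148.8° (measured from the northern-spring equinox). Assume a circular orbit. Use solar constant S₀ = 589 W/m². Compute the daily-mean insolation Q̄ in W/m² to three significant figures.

Q̄ ≈ 162 W/m²

Solar declination: sin δ = sin ε · sin λ_s = sin 25.19° × sin 148.8° = 0.22048, so δ = +12.737°.
cos H₀ = −tan(-14.1°) tan(+12.737°) = 0.0568, H₀ = 1.5140 rad.
Bracket: H₀ sin φ sin δ + cos φ cos δ sin H₀ = 1.5140×-0.24362×0.22048 + 0.96987×0.97539×0.99839 = -0.081322 + 0.944478 = 0.863156.
Q̄ = (S₀/π) × [bracket] = (589/π) × 0.863156 = 161.8 W/m².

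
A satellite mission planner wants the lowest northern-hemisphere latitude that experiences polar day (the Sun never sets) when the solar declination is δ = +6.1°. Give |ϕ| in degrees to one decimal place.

|ϕ| = 83.9°

Polar day requires cos h₀ = −tan ϕ tan δ ≤ −1, i.e. tan ϕ tan δ ≥ 1.
The boundary is |tan ϕ| · |tan δ| = 1, so |ϕ| = 90° − |δ| = 90° − 6.1° = 83.9° in the northern hemisphere.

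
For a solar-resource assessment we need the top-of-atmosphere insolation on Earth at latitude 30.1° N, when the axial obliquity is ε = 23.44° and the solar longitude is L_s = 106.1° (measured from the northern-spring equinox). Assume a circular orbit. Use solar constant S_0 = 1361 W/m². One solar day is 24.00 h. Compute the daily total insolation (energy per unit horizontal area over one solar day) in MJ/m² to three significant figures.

42.1 MJ/m²

Solar declination: sin δ = sin ε · sin L_s = sin 23.44° × sin 106.1° = 0.38219, so δ = +22.469°.
cos h₀ = −tan(+30.1°) tan(+22.469°) = -0.2397, h₀ = 1.8129 rad.
Bracket: h₀ sin ϕ sin δ + cos ϕ cos δ sin h₀ = 1.8129×0.50151×0.38219 + 0.86515×0.92409×0.97084 = 0.347482 + 0.776164 = 1.123646.
Q̄ = (S_0/π) × [bracket] = (1361/π) × 1.123646 = 486.79 W/m².
Daily total = Q̄ × 24.00 h × 3600 s/h = 486.79 × 24.00 × 3600 / 10⁶ = 42.06 MJ/m².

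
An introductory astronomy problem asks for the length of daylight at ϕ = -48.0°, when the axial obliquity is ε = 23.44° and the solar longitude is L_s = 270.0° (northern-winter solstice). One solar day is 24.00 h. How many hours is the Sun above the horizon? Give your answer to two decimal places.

15.84 h

Solar declination: sin δ = sin ε · sin L_s = sin 23.44° × sin 270.0° = -0.39779, so δ = -23.440°.
cos h₀ = −tan ϕ · tan δ = −tan(-48.0°) × tan(-23.440°) = -0.4815, so h₀ = 2.0732 rad = 118.79°.
Daylight = 2h₀/(2π) × 24.00 h = (2.0732/π) × 24.00 = 15.84 h.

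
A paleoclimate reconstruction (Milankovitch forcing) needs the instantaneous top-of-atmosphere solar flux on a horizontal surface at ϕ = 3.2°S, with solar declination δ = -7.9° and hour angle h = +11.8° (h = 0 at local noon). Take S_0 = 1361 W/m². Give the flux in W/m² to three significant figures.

cos θ_z = sin ϕ sin δ + cos ϕ cos δ cos h = 0.007672 + 0.968066 = 0.975738.
Flux = S_0 · cos θ_z = 1361 × 0.975738 = 1328 W/m².

1.33e+03 W/m²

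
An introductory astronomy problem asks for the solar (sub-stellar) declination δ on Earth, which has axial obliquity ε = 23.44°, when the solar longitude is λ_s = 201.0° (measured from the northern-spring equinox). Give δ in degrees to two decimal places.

sin δ = sin ε · sin λ_s = sin 23.44° × sin 201.0° = -0.142555.
δ = arcsin(-0.142555) = -8.20°.

δ = -8.20°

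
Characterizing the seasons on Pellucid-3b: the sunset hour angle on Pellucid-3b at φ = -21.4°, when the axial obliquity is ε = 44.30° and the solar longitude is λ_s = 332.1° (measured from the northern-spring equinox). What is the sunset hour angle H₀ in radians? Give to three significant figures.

H₀ = 1.71 rad

Solar declination: sin δ = sin ε · sin λ_s = sin 44.30° × sin 332.1° = -0.32681, so δ = -19.075°.
cos H₀ = −tan φ · tan δ = −tan(-21.4°) × tan(-19.075°) = -0.1355, so H₀ = 1.7067 rad = 97.79°.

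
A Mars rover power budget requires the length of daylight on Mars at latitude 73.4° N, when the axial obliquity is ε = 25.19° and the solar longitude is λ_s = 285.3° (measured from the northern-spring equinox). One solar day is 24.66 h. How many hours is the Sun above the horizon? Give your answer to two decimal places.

0.00 h

Solar declination: sin δ = sin ε · sin λ_s = sin 25.19° × sin 285.3° = -0.41054, so δ = -24.239°.
cos H₀ = −tan φ · tan δ = 1.5103 ≥ 1, so the Sun never rises (polar night) and H₀ = 0.
Daylight = 2H₀/(2π) × 24.66 h = (0.0000/π) × 24.66 = 0.00 h.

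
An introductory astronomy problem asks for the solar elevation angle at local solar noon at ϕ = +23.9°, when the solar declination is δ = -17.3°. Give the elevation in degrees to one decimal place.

At local noon the hour angle is zero, so the zenith angle equals |ϕ − δ| = |+23.9° − (-17.300°)| = 41.200°.
Elevation = 90° − 41.200° = 48.8°.

48.8°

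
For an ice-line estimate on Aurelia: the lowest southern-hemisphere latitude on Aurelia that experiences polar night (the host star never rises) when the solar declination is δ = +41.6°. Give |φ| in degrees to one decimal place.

Polar night requires cos H₀ = −tan φ tan δ ≥ 1, i.e. tan φ tan δ ≤ −1.
The boundary is |tan φ| · |tan δ| = 1, so |φ| = 90° − |δ| = 90° − 41.6° = 48.4° in the southern hemisphere.

|φ| = 48.4°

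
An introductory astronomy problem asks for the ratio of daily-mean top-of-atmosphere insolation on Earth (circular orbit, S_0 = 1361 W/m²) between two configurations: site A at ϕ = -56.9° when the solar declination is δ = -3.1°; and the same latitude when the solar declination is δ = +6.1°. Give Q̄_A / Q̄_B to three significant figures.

Q̄_A / Q̄_B ≈ 1.51

— Configuration A (ϕ=-56.9°):
cos h₀ = −tan(-56.9°) tan(-3.100°) = -0.0831, h₀ = 1.6540 rad.
Bracket: h₀ sin ϕ sin δ + cos ϕ cos δ sin h₀ = 1.6540×-0.83772×-0.05408 + 0.54610×0.99854×0.99654 = 0.074933 + 0.543416 = 0.618349.
Q̄ = (S_0/π) × [bracket] = (1361/π) × 0.618349 = 267.88 W/m².
— Configuration B (ϕ=-56.9°):
cos h₀ = −tan(-56.9°) tan(+6.100°) = 0.1639, h₀ = 1.4061 rad.
Bracket: h₀ sin ϕ sin δ + cos ϕ cos δ sin h₀ = 1.4061×-0.83772×0.10626 + 0.54610×0.99434×0.98647 = -0.125166 + 0.535662 = 0.410496.
Q̄ = (S_0/π) × [bracket] = (1361/π) × 0.410496 = 177.83 W/m².
Ratio Q̄_A / Q̄_B = 267.88 / 177.83 = 1.506.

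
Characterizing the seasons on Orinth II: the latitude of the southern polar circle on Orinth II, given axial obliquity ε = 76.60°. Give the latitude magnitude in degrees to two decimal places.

The polar circle is the lowest latitude that experiences at least one full rotation of continuous darkness at the northern-summer solstice; it lies at |ϕ| = 90° − ε = 90° − 76.60° = 13.40°.

13.40°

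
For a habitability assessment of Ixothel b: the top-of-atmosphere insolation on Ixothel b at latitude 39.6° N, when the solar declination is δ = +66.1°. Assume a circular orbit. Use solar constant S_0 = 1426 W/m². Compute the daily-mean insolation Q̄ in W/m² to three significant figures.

Q̄ ≈ 831 W/m²

cos h₀ = −tan(+39.6°) tan(+66.100°) = -1.8668 ≤ −1 ⇒ polar day, h₀ = π.
Bracket: h₀ sin ϕ sin δ + cos ϕ cos δ sin h₀ = 3.1416×0.63742×0.91425 + 0.77051×0.40514×0.00000 = 1.830803 + 0.000000 = 1.830803.
Q̄ = (S_0/π) × [bracket] = (1426/π) × 1.830803 = 831.0 W/m².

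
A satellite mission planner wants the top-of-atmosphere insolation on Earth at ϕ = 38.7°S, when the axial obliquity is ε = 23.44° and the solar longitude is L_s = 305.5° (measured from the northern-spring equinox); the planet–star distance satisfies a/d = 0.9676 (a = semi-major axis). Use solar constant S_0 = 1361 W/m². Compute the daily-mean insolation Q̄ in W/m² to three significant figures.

Solar declination: sin δ = sin ε · sin L_s = sin 23.44° × sin 305.5° = -0.32385, so δ = -18.896°.
cos h₀ = −tan(-38.7°) tan(-18.896°) = -0.2742, h₀ = 1.8486 rad.
Bracket: h₀ sin ϕ sin δ + cos ϕ cos δ sin h₀ = 1.8486×-0.62524×-0.32385 + 0.78043×0.94611×0.96166 = 0.374312 + 0.710063 = 1.084375.
Inverse-square distance factor (a/d)² = 0.9676² = 0.936250.
Q̄ = (S_0/π) × 0.936250 × [bracket] = (1361/π) × 0.936250 × 1.084375 = 439.8 W/m².

Q̄ ≈ 440 W/m²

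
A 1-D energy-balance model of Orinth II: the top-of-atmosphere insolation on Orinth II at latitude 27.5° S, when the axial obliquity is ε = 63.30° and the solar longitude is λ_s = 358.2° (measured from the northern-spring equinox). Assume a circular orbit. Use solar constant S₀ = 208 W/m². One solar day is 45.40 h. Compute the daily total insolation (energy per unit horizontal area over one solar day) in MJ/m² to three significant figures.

9.82 MJ/m²

Solar declination: sin δ = sin ε · sin λ_s = sin 63.30° × sin 358.2° = -0.02806, so δ = -1.608°.
cos H₀ = −tan(-27.5°) tan(-1.608°) = -0.0146, H₀ = 1.5854 rad.
Bracket: H₀ sin φ sin δ + cos φ cos δ sin H₀ = 1.5854×-0.46175×-0.02806 + 0.88701×0.99961×0.99989 = 0.020542 + 0.886567 = 0.907109.
Q̄ = (S₀/π) × [bracket] = (208/π) × 0.907109 = 60.058 W/m².
Daily total = Q̄ × 45.40 h × 3600 s/h = 60.058 × 45.40 × 3600 / 10⁶ = 9.816 MJ/m².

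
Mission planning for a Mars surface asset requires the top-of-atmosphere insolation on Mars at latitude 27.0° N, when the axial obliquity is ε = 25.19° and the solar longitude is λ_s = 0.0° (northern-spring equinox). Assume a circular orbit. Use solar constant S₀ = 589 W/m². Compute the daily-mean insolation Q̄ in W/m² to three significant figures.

Q̄ ≈ 167 W/m²

Solar declination: sin δ = sin ε · sin λ_s = sin 25.19° × sin 0.0° = 0.00000, so δ = +0.000°.
cos H₀ = −tan(+27.0°) tan(+0.000°) = -0.0000, H₀ = 1.5708 rad.
Bracket: H₀ sin φ sin δ + cos φ cos δ sin H₀ = 1.5708×0.45399×0.00000 + 0.89101×1.00000×1.00000 = 0.000000 + 0.891010 = 0.891010.
Q̄ = (S₀/π) × [bracket] = (589/π) × 0.891010 = 167.1 W/m².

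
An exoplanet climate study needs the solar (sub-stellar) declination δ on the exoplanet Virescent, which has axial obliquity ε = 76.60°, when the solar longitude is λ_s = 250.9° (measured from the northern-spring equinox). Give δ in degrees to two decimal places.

δ = -66.81°

sin δ = sin ε · sin λ_s = sin 76.60° × sin 250.9° = -0.919224.
δ = arcsin(-0.919224) = -66.81°.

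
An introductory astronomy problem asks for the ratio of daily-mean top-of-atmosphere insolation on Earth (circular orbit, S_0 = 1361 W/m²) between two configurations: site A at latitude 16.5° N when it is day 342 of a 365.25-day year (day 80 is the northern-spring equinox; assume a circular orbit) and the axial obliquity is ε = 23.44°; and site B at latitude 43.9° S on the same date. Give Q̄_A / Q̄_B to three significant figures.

— Configuration A (ϕ=+16.5°):
Solar longitude: L_s = 360° × (342 − 80)/365.25 = 258.234°.
sin δ = sin 23.44° × sin 258.234° = -0.38943, so δ = -22.919°.
cos h₀ = −tan(+16.5°) tan(-22.919°) = 0.1252, h₀ = 1.4452 rad.
Bracket: h₀ sin ϕ sin δ + cos ϕ cos δ sin h₀ = 1.4452×0.28402×-0.38943 + 0.95882×0.92106×0.99213 = -0.159848 + 0.876181 = 0.716333.
Q̄ = (S_0/π) × [bracket] = (1361/π) × 0.716333 = 310.33 W/m².
— Configuration B (ϕ=-43.9°):
cos h₀ = −tan(-43.9°) tan(-22.919°) = -0.4069, h₀ = 1.9898 rad.
Bracket: h₀ sin ϕ sin δ + cos ϕ cos δ sin h₀ = 1.9898×-0.69340×-0.38943 + 0.72055×0.92106×0.91348 = 0.537307 + 0.606249 = 1.143556.
Q̄ = (S_0/π) × [bracket] = (1361/π) × 1.143556 = 495.41 W/m².
Ratio Q̄_A / Q̄_B = 310.33 / 495.41 = 0.6264.

Q̄_A / Q̄_B ≈ 0.626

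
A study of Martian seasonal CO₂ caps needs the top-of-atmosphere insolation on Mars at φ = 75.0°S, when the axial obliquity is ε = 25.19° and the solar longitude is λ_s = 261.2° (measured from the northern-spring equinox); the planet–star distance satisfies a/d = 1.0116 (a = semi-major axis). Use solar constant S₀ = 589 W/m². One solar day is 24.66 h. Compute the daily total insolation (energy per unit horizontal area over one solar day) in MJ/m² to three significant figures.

21.7 MJ/m²

Solar declination: sin δ = sin ε · sin λ_s = sin 25.19° × sin 261.2° = -0.42061, so δ = -24.873°.
cos H₀ = −tan(-75.0°) tan(-24.873°) = -1.7302 ≤ −1 ⇒ polar day, H₀ = π.
Bracket: H₀ sin φ sin δ + cos φ cos δ sin H₀ = 3.1416×-0.96593×-0.42061 + 0.25882×0.90724×0.00000 = 1.276369 + 0.000000 = 1.276369.
Inverse-square distance factor (a/d)² = 1.0116² = 1.023335.
Q̄ = (S₀/π) × 1.023335 × [bracket] = (589/π) × 1.023335 × 1.276369 = 244.88 W/m².
Daily total = Q̄ × 24.66 h × 3600 s/h = 244.88 × 24.66 × 3600 / 10⁶ = 21.74 MJ/m².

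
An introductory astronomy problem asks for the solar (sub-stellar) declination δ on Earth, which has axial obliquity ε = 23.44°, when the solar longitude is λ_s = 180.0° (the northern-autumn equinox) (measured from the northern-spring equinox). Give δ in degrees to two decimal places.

δ = +0.00°

sin δ = sin ε · sin λ_s = sin 23.44° × sin 180.0° = 0.000000.
δ = arcsin(0.000000) = +0.00°.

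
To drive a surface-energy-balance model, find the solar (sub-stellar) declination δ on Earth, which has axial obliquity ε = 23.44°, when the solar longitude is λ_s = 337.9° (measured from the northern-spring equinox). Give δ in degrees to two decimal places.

sin δ = sin ε · sin λ_s = sin 23.44° × sin 337.9° = -0.149658.
δ = arcsin(-0.149658) = -8.61°.

δ = -8.61°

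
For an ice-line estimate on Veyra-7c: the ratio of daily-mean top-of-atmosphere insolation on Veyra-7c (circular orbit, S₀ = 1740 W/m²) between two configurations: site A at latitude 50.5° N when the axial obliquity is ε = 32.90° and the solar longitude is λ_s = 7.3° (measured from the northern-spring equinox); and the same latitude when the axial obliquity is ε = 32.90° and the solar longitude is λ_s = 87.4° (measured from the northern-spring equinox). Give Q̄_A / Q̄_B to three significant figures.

Q̄_A / Q̄_B ≈ 0.527

— Configuration A (φ=+50.5°):
Solar declination: sin δ = sin ε · sin λ_s = sin 32.90° × sin 7.3° = 0.06902, so δ = +3.958°.
cos H₀ = −tan(+50.5°) tan(+3.958°) = -0.0839, H₀ = 1.6548 rad.
Bracket: H₀ sin φ sin δ + cos φ cos δ sin H₀ = 1.6548×0.77162×0.06902 + 0.63608×0.99762×0.99647 = 0.088130 + 0.632326 = 0.720456.
Q̄ = (S₀/π) × [bracket] = (1740/π) × 0.720456 = 399.03 W/m².
— Configuration B (φ=+50.5°):
Solar declination: sin δ = sin ε · sin λ_s = sin 32.90° × sin 87.4° = 0.54262, so δ = +32.862°.
cos H₀ = −tan(+50.5°) tan(+32.862°) = -0.7836, H₀ = 2.4713 rad.
Bracket: H₀ sin φ sin δ + cos φ cos δ sin H₀ = 2.4713×0.77162×0.54262 + 0.63608×0.83998×0.62121 = 1.034725 + 0.331909 = 1.366634.
Q̄ = (S₀/π) × [bracket] = (1740/π) × 1.366634 = 756.92 W/m².
Ratio Q̄_A / Q̄_B = 399.03 / 756.92 = 0.5272.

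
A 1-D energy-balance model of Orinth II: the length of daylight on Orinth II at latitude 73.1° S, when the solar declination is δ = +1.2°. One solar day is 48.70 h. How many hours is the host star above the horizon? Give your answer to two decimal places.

23.28 h

cos H₀ = −tan φ · tan δ = −tan(-73.1°) × tan(+1.200°) = 0.0689, so H₀ = 1.5018 rad = 86.05°.
Daylight = 2H₀/(2π) × 48.70 h = (1.5018/π) × 48.70 = 23.28 h.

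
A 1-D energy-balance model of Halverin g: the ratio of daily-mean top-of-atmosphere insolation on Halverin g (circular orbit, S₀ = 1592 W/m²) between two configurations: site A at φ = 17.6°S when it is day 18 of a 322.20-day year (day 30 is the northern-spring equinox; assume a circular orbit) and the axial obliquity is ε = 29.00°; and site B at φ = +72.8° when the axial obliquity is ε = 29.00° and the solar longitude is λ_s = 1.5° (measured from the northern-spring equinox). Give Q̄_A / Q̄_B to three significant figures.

Q̄_A / Q̄_B ≈ 3.18

— Configuration A (φ=-17.6°):
Solar longitude: λ_s = 360° × (18 − 30)/322.20 = -13.408°, i.e. -13.408° + 360° = 346.592°.
sin δ = sin 29.00° × sin 346.592° = -0.11242, so δ = -6.455°.
cos H₀ = −tan(-17.6°) tan(-6.455°) = -0.0359, H₀ = 1.6067 rad.
Bracket: H₀ sin φ sin δ + cos φ cos δ sin H₀ = 1.6067×-0.30237×-0.11242 + 0.95319×0.99366×0.99936 = 0.054616 + 0.946541 = 1.001157.
Q̄ = (S₀/π) × [bracket] = (1592/π) × 1.001157 = 507.34 W/m².
— Configuration B (φ=+72.8°):
Solar declination: sin δ = sin ε · sin λ_s = sin 29.00° × sin 1.5° = 0.01269, so δ = +0.727°.
cos H₀ = −tan(+72.8°) tan(+0.727°) = -0.0410, H₀ = 1.6118 rad.
Bracket: H₀ sin φ sin δ + cos φ cos δ sin H₀ = 1.6118×0.95528×0.01269 + 0.29571×0.99992×0.99916 = 0.019539 + 0.295438 = 0.314977.
Q̄ = (S₀/π) × [bracket] = (1592/π) × 0.314977 = 159.61 W/m².
Ratio Q̄_A / Q̄_B = 507.34 / 159.61 = 3.179.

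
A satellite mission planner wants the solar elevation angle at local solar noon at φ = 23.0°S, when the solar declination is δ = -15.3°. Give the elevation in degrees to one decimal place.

At local noon the hour angle is zero, so the zenith angle equals |φ − δ| = |-23.0° − (-15.300°)| = 7.700°.
Elevation = 90° − 7.700° = 82.3°.

82.3°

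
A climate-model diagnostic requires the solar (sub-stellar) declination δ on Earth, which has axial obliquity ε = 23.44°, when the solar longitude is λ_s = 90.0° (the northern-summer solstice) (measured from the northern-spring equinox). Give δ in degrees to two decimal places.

δ = +23.44°

sin δ = sin ε · sin λ_s = sin 23.44° × sin 90.0° = 0.397789.
δ = arcsin(0.397789) = +23.44°.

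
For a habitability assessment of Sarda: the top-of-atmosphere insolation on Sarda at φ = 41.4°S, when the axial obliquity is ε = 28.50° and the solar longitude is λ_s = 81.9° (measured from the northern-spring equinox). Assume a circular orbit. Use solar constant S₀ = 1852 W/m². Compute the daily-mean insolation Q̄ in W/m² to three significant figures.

Q̄ ≈ 145 W/m²

Solar declination: sin δ = sin ε · sin λ_s = sin 28.50° × sin 81.9° = 0.47240, so δ = +28.190°.
cos H₀ = −tan(-41.4°) tan(+28.190°) = 0.4725, H₀ = 1.0786 rad.
Bracket: H₀ sin φ sin δ + cos φ cos δ sin H₀ = 1.0786×-0.66131×0.47240 + 0.75011×0.88139×0.88132 = -0.336958 + 0.582675 = 0.245717.
Q̄ = (S₀/π) × [bracket] = (1852/π) × 0.245717 = 144.9 W/m².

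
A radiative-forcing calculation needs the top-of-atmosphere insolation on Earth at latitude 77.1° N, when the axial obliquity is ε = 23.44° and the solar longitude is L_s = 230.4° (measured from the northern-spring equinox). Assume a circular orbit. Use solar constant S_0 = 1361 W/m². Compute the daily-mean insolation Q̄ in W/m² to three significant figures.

Solar declination: sin δ = sin ε · sin L_s = sin 23.44° × sin 230.4° = -0.30650, so δ = -17.849°.
cos h₀ = −tan(+77.1°) tan(-17.849°) = 1.4059 ≥ 1 ⇒ polar night, h₀ = 0 and Q̄ = 0.

Q̄ ≈ 0.00 W/m²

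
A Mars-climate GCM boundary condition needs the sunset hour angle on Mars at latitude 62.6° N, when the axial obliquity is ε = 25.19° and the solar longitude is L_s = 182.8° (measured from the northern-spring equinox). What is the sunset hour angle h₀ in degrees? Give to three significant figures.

Solar declination: sin δ = sin ε · sin L_s = sin 25.19° × sin 182.8° = -0.02079, so δ = -1.191°.
cos h₀ = −tan ϕ · tan δ = −tan(+62.6°) × tan(-1.191°) = 0.0401, so h₀ = 1.5307 rad = 87.70°.

h₀ = 87.7°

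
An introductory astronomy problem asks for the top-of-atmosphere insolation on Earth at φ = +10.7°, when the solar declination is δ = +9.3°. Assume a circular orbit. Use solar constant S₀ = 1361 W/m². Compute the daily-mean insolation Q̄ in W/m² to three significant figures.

cos H₀ = −tan(+10.7°) tan(+9.300°) = -0.0309, H₀ = 1.6017 rad.
Bracket: H₀ sin φ sin δ + cos φ cos δ sin H₀ = 1.6017×0.18567×0.16160 + 0.98261×0.98686×0.99952 = 0.048058 + 0.969233 = 1.017291.
Q̄ = (S₀/π) × [bracket] = (1361/π) × 1.017291 = 440.7 W/m².

Q̄ ≈ 441 W/m²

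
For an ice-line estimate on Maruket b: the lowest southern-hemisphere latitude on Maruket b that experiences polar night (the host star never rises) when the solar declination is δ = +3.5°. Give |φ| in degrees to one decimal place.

Polar night requires cos H₀ = −tan φ tan δ ≥ 1, i.e. tan φ tan δ ≤ −1.
The boundary is |tan φ| · |tan δ| = 1, so |φ| = 90° − |δ| = 90° − 3.5° = 86.5° in the southern hemisphere.

|φ| = 86.5°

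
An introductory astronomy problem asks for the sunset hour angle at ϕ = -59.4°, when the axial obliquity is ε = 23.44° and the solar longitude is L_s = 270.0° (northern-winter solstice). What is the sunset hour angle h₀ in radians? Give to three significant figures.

h₀ = 2.39 rad

Solar declination: sin δ = sin ε · sin L_s = sin 23.44° × sin 270.0° = -0.39779, so δ = -23.440°.
cos h₀ = −tan ϕ · tan δ = −tan(-59.4°) × tan(-23.440°) = -0.7331, so h₀ = 2.3937 rad = 137.15°.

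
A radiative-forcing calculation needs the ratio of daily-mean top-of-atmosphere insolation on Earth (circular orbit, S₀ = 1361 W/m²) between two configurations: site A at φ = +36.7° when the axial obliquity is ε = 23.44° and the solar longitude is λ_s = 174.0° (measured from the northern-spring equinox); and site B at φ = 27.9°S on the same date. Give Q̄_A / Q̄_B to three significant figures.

Q̄_A / Q̄_B ≈ 0.986

— Configuration A (φ=+36.7°):
Solar declination: sin δ = sin ε · sin λ_s = sin 23.44° × sin 174.0° = 0.04158, so δ = +2.383°.
cos H₀ = −tan(+36.7°) tan(+2.383°) = -0.0310, H₀ = 1.6018 rad.
Bracket: H₀ sin φ sin δ + cos φ cos δ sin H₀ = 1.6018×0.59763×0.04158 + 0.80178×0.99914×0.99952 = 0.039804 + 0.800706 = 0.840510.
Q̄ = (S₀/π) × [bracket] = (1361/π) × 0.840510 = 364.13 W/m².
— Configuration B (φ=-27.9°):
cos H₀ = −tan(-27.9°) tan(+2.383°) = 0.0220, H₀ = 1.5488 rad.
Bracket: H₀ sin φ sin δ + cos φ cos δ sin H₀ = 1.5488×-0.46793×0.04158 + 0.88377×0.99914×0.99976 = -0.030134 + 0.882798 = 0.852664.
Q̄ = (S₀/π) × [bracket] = (1361/π) × 0.852664 = 369.39 W/m².
Ratio Q̄_A / Q̄_B = 364.13 / 369.39 = 0.9858.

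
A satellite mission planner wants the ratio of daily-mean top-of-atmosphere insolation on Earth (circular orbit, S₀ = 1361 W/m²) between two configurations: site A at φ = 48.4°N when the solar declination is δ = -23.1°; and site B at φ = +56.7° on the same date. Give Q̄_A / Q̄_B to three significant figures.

— Configuration A (φ=+48.4°):
cos H₀ = −tan(+48.4°) tan(-23.100°) = 0.4804, H₀ = 1.0697 rad.
Bracket: H₀ sin φ sin δ + cos φ cos δ sin H₀ = 1.0697×0.74780×-0.39234 + 0.66393×0.91982×0.87704 = -0.313841 + 0.535605 = 0.221764.
Q̄ = (S₀/π) × [bracket] = (1361/π) × 0.221764 = 96.073 W/m².
— Configuration B (φ=+56.7°):
cos H₀ = −tan(+56.7°) tan(-23.100°) = 0.6493, H₀ = 0.8641 rad.
Bracket: H₀ sin φ sin δ + cos φ cos δ sin H₀ = 0.8641×0.83581×-0.39234 + 0.54902×0.91982×0.76050 = -0.283357 + 0.384052 = 0.100695.
Q̄ = (S₀/π) × [bracket] = (1361/π) × 0.100695 = 43.623 W/m².
Ratio Q̄_A / Q̄_B = 96.073 / 43.623 = 2.202.

Q̄_A / Q̄_B ≈ 2.20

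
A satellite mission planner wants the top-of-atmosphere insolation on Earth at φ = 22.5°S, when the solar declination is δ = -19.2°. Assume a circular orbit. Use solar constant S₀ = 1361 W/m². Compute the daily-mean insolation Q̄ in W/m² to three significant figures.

cos H₀ = −tan(-22.5°) tan(-19.200°) = -0.1442, H₀ = 1.7155 rad.
Bracket: H₀ sin φ sin δ + cos φ cos δ sin H₀ = 1.7155×-0.38268×-0.32887 + 0.92388×0.94438×0.98954 = 0.215899 + 0.863368 = 1.079267.
Q̄ = (S₀/π) × [bracket] = (1361/π) × 1.079267 = 467.6 W/m².

Q̄ ≈ 468 W/m²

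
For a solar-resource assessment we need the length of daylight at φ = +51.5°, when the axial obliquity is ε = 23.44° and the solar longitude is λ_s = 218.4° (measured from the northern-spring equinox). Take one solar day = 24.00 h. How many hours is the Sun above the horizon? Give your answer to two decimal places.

9.51 h

Solar declination: sin δ = sin ε · sin λ_s = sin 23.44° × sin 218.4° = -0.24709, so δ = -14.305°.
cos H₀ = −tan φ · tan δ = −tan(+51.5°) × tan(-14.305°) = 0.3206, so H₀ = 1.2445 rad = 71.30°.
Daylight = 2H₀/(2π) × 24.00 h = (1.2445/π) × 24.00 = 9.51 h.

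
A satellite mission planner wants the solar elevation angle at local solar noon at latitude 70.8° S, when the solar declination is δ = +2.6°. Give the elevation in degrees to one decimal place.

16.6°

At local noon the hour angle is zero, so the zenith angle equals |ϕ − δ| = |-70.8° − (+2.600°)| = 73.400°.
Elevation = 90° − 73.400° = 16.6°.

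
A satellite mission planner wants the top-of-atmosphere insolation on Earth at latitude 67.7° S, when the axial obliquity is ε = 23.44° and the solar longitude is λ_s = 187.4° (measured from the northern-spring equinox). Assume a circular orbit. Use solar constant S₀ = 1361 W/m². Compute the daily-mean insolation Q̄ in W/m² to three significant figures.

Solar declination: sin δ = sin ε · sin λ_s = sin 23.44° × sin 187.4° = -0.05123, so δ = -2.937°.
cos H₀ = −tan(-67.7°) tan(-2.937°) = -0.1251, H₀ = 1.6962 rad.
Bracket: H₀ sin φ sin δ + cos φ cos δ sin H₀ = 1.6962×-0.92521×-0.05123 + 0.37946×0.99869×0.99215 = 0.080397 + 0.375988 = 0.456385.
Q̄ = (S₀/π) × [bracket] = (1361/π) × 0.456385 = 197.7 W/m².

Q̄ ≈ 198 W/m²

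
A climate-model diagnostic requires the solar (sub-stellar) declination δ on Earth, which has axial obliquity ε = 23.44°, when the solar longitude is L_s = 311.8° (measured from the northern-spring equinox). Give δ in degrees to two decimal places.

sin δ = sin ε · sin L_s = sin 23.44° × sin 311.8° = -0.296542.
δ = arcsin(-0.296542) = -17.25°.

δ = -17.25°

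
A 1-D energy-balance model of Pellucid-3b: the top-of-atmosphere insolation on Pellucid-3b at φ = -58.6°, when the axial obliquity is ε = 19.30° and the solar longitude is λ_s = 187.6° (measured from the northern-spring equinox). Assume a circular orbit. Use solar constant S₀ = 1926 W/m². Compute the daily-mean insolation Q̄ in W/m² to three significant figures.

Solar declination: sin δ = sin ε · sin λ_s = sin 19.30° × sin 187.6° = -0.04371, so δ = -2.505°.
cos H₀ = −tan(-58.6°) tan(-2.505°) = -0.0717, H₀ = 1.6425 rad.
Bracket: H₀ sin φ sin δ + cos φ cos δ sin H₀ = 1.6425×-0.85355×-0.04371 + 0.52101×0.99904×0.99743 = 0.061279 + 0.519172 = 0.580451.
Q̄ = (S₀/π) × [bracket] = (1926/π) × 0.580451 = 355.9 W/m².

Q̄ ≈ 356 W/m²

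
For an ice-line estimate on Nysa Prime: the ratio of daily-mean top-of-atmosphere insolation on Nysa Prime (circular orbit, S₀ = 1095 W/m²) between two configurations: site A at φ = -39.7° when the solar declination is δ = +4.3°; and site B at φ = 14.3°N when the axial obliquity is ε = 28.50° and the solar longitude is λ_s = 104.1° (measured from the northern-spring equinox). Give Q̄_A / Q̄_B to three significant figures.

Q̄_A / Q̄_B ≈ 0.663

— Configuration A (φ=-39.7°):
cos H₀ = −tan(-39.7°) tan(+4.300°) = 0.0624, H₀ = 1.5083 rad.
Bracket: H₀ sin φ sin δ + cos φ cos δ sin H₀ = 1.5083×-0.63877×0.07498 + 0.76940×0.99719×0.99805 = -0.072240 + 0.765742 = 0.693502.
Q̄ = (S₀/π) × [bracket] = (1095/π) × 0.693502 = 241.72 W/m².
— Configuration B (φ=+14.3°):
Solar declination: sin δ = sin ε · sin λ_s = sin 28.50° × sin 104.1° = 0.46278, so δ = +27.567°.
cos H₀ = −tan(+14.3°) tan(+27.567°) = -0.1331, H₀ = 1.7043 rad.
Bracket: H₀ sin φ sin δ + cos φ cos δ sin H₀ = 1.7043×0.24700×0.46278 + 0.96902×0.88647×0.99111 = 0.194813 + 0.851371 = 1.046184.
Q̄ = (S₀/π) × [bracket] = (1095/π) × 1.046184 = 364.65 W/m².
Ratio Q̄_A / Q̄_B = 241.72 / 364.65 = 0.6629.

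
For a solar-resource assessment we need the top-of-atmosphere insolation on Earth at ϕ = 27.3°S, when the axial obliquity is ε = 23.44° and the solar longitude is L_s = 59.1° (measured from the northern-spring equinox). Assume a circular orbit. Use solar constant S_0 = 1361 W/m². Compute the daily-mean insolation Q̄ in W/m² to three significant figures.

Q̄ ≈ 262 W/m²

Solar declination: sin δ = sin ε · sin L_s = sin 23.44° × sin 59.1° = 0.34133, so δ = +19.958°.
cos h₀ = −tan(-27.3°) tan(+19.958°) = 0.1874, h₀ = 1.3823 rad.
Bracket: h₀ sin ϕ sin δ + cos ϕ cos δ sin h₀ = 1.3823×-0.45865×0.34133 + 0.88862×0.93994×0.98228 = -0.216400 + 0.820449 = 0.604049.
Q̄ = (S_0/π) × [bracket] = (1361/π) × 0.604049 = 261.7 W/m².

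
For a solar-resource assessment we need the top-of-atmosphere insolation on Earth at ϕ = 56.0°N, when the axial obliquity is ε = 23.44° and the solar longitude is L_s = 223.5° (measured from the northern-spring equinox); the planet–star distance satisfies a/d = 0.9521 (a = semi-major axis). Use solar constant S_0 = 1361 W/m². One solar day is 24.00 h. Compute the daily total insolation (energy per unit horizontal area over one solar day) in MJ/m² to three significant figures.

7.80 MJ/m²

Solar declination: sin δ = sin ε · sin L_s = sin 23.44° × sin 223.5° = -0.27382, so δ = -15.892°.
cos h₀ = −tan(+56.0°) tan(-15.892°) = 0.4221, h₀ = 1.1351 rad.
Bracket: h₀ sin ϕ sin δ + cos ϕ cos δ sin h₀ = 1.1351×0.82904×-0.27382 + 0.55919×0.96178×0.90656 = -0.257676 + 0.487564 = 0.229888.
Inverse-square distance factor (a/d)² = 0.9521² = 0.906494.
Q̄ = (S_0/π) × 0.906494 × [bracket] = (1361/π) × 0.906494 × 0.229888 = 90.280 W/m².
Daily total = Q̄ × 24.00 h × 3600 s/h = 90.280 × 24.00 × 3600 / 10⁶ = 7.800 MJ/m².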